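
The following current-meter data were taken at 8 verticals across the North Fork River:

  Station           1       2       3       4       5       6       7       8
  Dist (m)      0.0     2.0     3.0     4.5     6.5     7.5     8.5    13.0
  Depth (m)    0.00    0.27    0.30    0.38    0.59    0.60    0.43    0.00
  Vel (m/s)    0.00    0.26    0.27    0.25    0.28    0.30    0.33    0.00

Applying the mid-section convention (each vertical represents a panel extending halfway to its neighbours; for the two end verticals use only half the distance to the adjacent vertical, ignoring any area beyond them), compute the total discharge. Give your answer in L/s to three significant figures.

w_2 = (3.0 − 0.0)/2 = 1.5 m; q_2 = 0.26 × 0.27 × 1.5 = 0.1053 m³/s
w_3 = (4.5 − 2.0)/2 = 1.25 m; q_3 = 0.27 × 0.30 × 1.25 = 0.1013 m³/s
w_4 = (6.5 − 3.0)/2 = 1.75 m; q_4 = 0.25 × 0.38 × 1.75 = 0.1663 m³/s
w_5 = (7.5 − 4.5)/2 = 1.5 m; q_5 = 0.28 × 0.59 × 1.5 = 0.2478 m³/s
w_6 = (8.5 − 6.5)/2 = 1 m; q_6 = 0.30 × 0.60 × 1 = 0.1800 m³/s
w_7 = (13.0 − 7.5)/2 = 2.75 m; q_7 = 0.33 × 0.43 × 2.75 = 0.3902 m³/s
Stations 1, 8 contribute zero (depth or velocity is 0).
Q = Σ qᵢ = 1.191 m³/s
= 1.191 × 1000 = 1191 L/s

1190 L/s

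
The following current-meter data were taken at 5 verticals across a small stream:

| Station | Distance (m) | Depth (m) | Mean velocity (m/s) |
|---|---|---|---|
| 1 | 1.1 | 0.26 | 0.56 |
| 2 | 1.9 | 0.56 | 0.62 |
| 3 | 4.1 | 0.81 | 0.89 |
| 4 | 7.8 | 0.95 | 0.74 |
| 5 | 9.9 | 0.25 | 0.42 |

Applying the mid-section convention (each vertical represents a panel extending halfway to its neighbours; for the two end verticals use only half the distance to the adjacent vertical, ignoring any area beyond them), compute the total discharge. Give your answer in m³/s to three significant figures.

w_1 = (1.9 − 1.1)/2 = 0.4 m; q_1 = 0.56 × 0.26 × 0.4 = 0.05824 m³/s
w_2 = (4.1 − 1.1)/2 = 1.5 m; q_2 = 0.62 × 0.56 × 1.5 = 0.5208 m³/s
w_3 = (7.8 − 1.9)/2 = 2.95 m; q_3 = 0.89 × 0.81 × 2.95 = 2.127 m³/s
w_4 = (9.9 − 4.1)/2 = 2.9 m; q_4 = 0.74 × 0.95 × 2.9 = 2.039 m³/s
w_5 = (9.9 − 7.8)/2 = 1.05 m; q_5 = 0.42 × 0.25 × 1.05 = 0.1103 m³/s
Q = Σ qᵢ = 4.855 m³/s

4.85 m³/s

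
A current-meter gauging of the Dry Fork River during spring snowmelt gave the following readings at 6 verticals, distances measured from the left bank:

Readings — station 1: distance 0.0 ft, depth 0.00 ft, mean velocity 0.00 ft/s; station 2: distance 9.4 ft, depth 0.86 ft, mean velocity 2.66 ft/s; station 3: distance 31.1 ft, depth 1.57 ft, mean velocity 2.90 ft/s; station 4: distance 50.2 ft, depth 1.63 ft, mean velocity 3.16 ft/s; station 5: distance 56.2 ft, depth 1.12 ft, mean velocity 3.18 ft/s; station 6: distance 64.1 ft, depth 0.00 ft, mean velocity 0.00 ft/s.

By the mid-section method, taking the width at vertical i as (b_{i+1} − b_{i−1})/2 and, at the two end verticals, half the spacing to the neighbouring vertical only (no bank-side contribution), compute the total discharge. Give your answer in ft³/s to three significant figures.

218 ft³/s

w_2 = (31.1 − 0.0)/2 = 15.55 ft; q_2 = 2.66 × 0.86 × 15.55 = 35.57 ft³/s
w_3 = (50.2 − 9.4)/2 = 20.4 ft; q_3 = 2.90 × 1.57 × 20.4 = 92.88 ft³/s
w_4 = (56.2 − 31.1)/2 = 12.55 ft; q_4 = 3.16 × 1.63 × 12.55 = 64.64 ft³/s
w_5 = (64.1 − 50.2)/2 = 6.95 ft; q_5 = 3.18 × 1.12 × 6.95 = 24.75 ft³/s
Stations 1, 6 contribute zero (depth or velocity is 0).
Q = Σ qᵢ = 217.8 ft³/s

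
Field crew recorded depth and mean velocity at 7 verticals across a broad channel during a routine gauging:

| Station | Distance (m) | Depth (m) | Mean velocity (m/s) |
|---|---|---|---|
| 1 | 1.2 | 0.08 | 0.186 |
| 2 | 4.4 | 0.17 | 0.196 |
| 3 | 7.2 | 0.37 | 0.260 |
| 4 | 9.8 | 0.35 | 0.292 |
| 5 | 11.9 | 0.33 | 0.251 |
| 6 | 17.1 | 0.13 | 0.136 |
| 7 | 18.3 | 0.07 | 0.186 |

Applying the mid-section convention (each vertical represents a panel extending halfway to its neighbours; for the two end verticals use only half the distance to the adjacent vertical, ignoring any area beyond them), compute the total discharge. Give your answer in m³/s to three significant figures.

0.990 m³/s

w_1 = (4.4 − 1.2)/2 = 1.6 m; q_1 = 0.186 × 0.08 × 1.6 = 0.02381 m³/s
w_2 = (7.2 − 1.2)/2 = 3 m; q_2 = 0.196 × 0.17 × 3 = 0.09996 m³/s
w_3 = (9.8 − 4.4)/2 = 2.7 m; q_3 = 0.260 × 0.37 × 2.7 = 0.2597 m³/s
w_4 = (11.9 − 7.2)/2 = 2.35 m; q_4 = 0.292 × 0.35 × 2.35 = 0.2402 m³/s
w_5 = (17.1 − 9.8)/2 = 3.65 m; q_5 = 0.251 × 0.33 × 3.65 = 0.3023 m³/s
w_6 = (18.3 − 11.9)/2 = 3.2 m; q_6 = 0.136 × 0.13 × 3.2 = 0.05658 m³/s
w_7 = (18.3 − 17.1)/2 = 0.6 m; q_7 = 0.186 × 0.07 × 0.6 = 0.007812 m³/s
Q = Σ qᵢ = 0.9904 m³/s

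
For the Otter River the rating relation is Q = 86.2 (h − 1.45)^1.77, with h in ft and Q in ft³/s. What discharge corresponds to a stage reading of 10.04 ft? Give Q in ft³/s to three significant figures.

Q = 86.2 × (10.04 − 1.45)^1.77 = 86.2 × 8.59^1.77 = 3879 ft³/s

3880 ft³/s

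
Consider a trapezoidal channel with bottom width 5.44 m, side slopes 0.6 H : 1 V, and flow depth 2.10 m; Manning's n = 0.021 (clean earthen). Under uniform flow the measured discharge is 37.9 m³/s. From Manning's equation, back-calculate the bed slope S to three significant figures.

A = (b + z·y)·y = (5.44 + 0.6×2.10)×2.10 = 14.07 m²
P = b + 2y√(1+z²) = 5.44 + 2×2.10×√(1+0.6²) = 10.34 m
R = A/P = 14.07/10.34 = 1.361 m
S = (Q·n / (1·A·R^(2/3)))² = (37.9×0.021 / (1×14.07×1.228))² = 0.002122

0.00212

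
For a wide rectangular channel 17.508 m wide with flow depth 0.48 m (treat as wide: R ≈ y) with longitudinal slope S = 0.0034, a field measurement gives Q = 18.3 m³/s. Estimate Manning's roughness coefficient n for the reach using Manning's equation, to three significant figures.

A = b·y = 17.508 × 0.48 = 8.404 m²
Wide channel: R ≈ y = 0.48 m
n = (1/Q)·A·R^(2/3)·S^(1/2) = (1/18.3) × 8.404 × 0.6130 × 0.05831 = 0.01642

0.0164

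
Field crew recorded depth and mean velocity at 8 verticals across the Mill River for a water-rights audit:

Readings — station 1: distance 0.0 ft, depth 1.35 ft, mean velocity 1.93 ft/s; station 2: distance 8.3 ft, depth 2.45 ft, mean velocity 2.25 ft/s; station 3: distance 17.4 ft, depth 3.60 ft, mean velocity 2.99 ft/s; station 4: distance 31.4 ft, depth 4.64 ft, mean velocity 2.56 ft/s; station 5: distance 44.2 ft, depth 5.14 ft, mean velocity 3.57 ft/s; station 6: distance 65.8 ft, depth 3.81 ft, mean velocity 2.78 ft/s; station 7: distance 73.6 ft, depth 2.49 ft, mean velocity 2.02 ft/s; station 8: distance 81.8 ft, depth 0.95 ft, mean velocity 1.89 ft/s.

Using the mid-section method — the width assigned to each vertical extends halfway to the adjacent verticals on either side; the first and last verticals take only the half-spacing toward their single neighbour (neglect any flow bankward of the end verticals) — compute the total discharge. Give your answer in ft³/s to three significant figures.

861 ft³/s

w_1 = (8.3 − 0.0)/2 = 4.15 ft; q_1 = 1.93 × 1.35 × 4.15 = 10.81 ft³/s
w_2 = (17.4 − 0.0)/2 = 8.7 ft; q_2 = 2.25 × 2.45 × 8.7 = 47.96 ft³/s
w_3 = (31.4 − 8.3)/2 = 11.55 ft; q_3 = 2.99 × 3.60 × 11.55 = 124.3 ft³/s
w_4 = (44.2 − 17.4)/2 = 13.4 ft; q_4 = 2.56 × 4.64 × 13.4 = 159.2 ft³/s
w_5 = (65.8 − 31.4)/2 = 17.2 ft; q_5 = 3.57 × 5.14 × 17.2 = 315.6 ft³/s
w_6 = (73.6 − 44.2)/2 = 14.7 ft; q_6 = 2.78 × 3.81 × 14.7 = 155.7 ft³/s
w_7 = (81.8 − 65.8)/2 = 8 ft; q_7 = 2.02 × 2.49 × 8 = 40.24 ft³/s
w_8 = (81.8 − 73.6)/2 = 4.1 ft; q_8 = 1.89 × 0.95 × 4.1 = 7.362 ft³/s
Q = Σ qᵢ = 861.2 ft³/s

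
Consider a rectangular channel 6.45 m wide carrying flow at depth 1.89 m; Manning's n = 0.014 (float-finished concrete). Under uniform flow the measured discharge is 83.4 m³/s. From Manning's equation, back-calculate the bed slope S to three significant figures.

0.00726

A = b·y = 6.45 × 1.89 = 12.19 m²
P = b + 2y = 6.45 + 2×1.89 = 10.23 m
R = A/P = 12.19/10.23 = 1.192 m
S = (Q·n / (1·A·R^(2/3)))² = (83.4×0.014 / (1×12.19×1.124))² = 0.007261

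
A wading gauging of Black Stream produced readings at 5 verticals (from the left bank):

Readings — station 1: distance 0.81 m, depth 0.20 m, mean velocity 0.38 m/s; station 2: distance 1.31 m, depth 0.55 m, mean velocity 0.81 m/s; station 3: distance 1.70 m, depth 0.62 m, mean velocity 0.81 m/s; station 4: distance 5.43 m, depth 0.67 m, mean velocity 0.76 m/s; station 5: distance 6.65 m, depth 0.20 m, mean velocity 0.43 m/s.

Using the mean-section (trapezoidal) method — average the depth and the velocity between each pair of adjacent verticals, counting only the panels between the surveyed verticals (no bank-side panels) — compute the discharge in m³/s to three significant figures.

Panel 1-2: Δb = 0.5 m, d̄ = (0.20+0.55)/2 = 0.375, v̄ = (0.38+0.81)/2 = 0.595 → q = 0.5×0.375×0.595 = 0.1116 m³/s
Panel 2-3: Δb = 0.39 m, d̄ = (0.55+0.62)/2 = 0.585, v̄ = (0.81+0.81)/2 = 0.81 → q = 0.39×0.585×0.81 = 0.1848 m³/s
Panel 3-4: Δb = 3.73 m, d̄ = (0.62+0.67)/2 = 0.645, v̄ = (0.81+0.76)/2 = 0.785 → q = 3.73×0.645×0.785 = 1.889 m³/s
Panel 4-5: Δb = 1.22 m, d̄ = (0.67+0.20)/2 = 0.435, v̄ = (0.76+0.43)/2 = 0.595 → q = 1.22×0.435×0.595 = 0.3158 m³/s
Q = Σ q = 2.501 m³/s

2.50 m³/s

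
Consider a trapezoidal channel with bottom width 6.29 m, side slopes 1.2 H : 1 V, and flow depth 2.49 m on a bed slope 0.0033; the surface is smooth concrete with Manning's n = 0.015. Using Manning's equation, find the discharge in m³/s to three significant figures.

A = (b + z·y)·y = (6.29 + 1.2×2.49)×2.49 = 23.10 m²
P = b + 2y√(1+z²) = 6.29 + 2×2.49×√(1+1.2²) = 14.07 m
R = A/P = 23.10/14.07 = 1.642 m
Q = (1/n)·A·R^(2/3)·S^(1/2) = (1/0.015) × 23.10 × 1.642^(2/3) × 0.0033^(1/2) = 123.1 m³/s

123 m³/s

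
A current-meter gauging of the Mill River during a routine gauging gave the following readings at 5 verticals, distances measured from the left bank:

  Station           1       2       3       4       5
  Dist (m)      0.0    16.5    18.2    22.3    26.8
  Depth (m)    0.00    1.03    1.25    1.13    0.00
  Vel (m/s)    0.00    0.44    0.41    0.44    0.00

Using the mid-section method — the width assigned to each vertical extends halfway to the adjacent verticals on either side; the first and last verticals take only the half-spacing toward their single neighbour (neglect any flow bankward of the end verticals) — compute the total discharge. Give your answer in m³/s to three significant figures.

7.75 m³/s

w_2 = (18.2 − 0.0)/2 = 9.1 m; q_2 = 0.44 × 1.03 × 9.1 = 4.124 m³/s
w_3 = (22.3 − 16.5)/2 = 2.9 m; q_3 = 0.41 × 1.25 × 2.9 = 1.486 m³/s
w_4 = (26.8 − 18.2)/2 = 4.3 m; q_4 = 0.44 × 1.13 × 4.3 = 2.138 m³/s
Stations 1, 5 contribute zero (depth or velocity is 0).
Q = Σ qᵢ = 7.748 m³/s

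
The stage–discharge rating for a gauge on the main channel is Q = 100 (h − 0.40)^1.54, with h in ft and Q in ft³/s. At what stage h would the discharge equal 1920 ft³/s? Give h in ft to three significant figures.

7.21 ft

h − h₀ = (Q/C)^(1/b) = (1920/100)^(1/1.54) = 6.813 ft
h = 0.40 + 6.813 = 7.213 ft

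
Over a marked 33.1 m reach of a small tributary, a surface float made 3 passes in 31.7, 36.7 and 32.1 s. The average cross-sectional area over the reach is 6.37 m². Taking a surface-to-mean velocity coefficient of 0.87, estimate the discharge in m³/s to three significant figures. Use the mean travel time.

t̄ = (31.7 + 36.7 + 32.1) / 3 = 33.5 s
v_surface = L / t̄ = 33.1 / 33.5 = 0.9881 m/s
v_mean = 0.87 × 0.9881 = 0.8596 m/s
Q = A × v_mean = 6.37 × 0.8596 = 5.476 m³/s

5.48 m³/s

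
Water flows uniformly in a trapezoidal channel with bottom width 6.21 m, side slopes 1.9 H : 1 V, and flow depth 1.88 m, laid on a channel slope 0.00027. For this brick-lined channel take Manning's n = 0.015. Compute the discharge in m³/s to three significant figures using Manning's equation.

23.8 m³/s

A = (b + z·y)·y = (6.21 + 1.9×1.88)×1.88 = 18.39 m²
P = b + 2y√(1+z²) = 6.21 + 2×1.88×√(1+1.9²) = 14.28 m
R = A/P = 18.39/14.28 = 1.288 m
Q = (1/n)·A·R^(2/3)·S^(1/2) = (1/0.015) × 18.39 × 1.288^(2/3) × 0.00027^(1/2) = 23.84 m³/s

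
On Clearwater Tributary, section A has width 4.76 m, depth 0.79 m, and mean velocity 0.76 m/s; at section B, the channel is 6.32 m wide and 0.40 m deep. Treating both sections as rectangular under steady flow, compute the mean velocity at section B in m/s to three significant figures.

Q = A₁V₁ = (4.76×0.79) × 0.76 = 2.858 m³/s
A₂ = 6.32 × 0.40 = 2.528 m²
V₂ = Q/A₂ = 2.858/2.528 = 1.131 m/s

1.13 m/s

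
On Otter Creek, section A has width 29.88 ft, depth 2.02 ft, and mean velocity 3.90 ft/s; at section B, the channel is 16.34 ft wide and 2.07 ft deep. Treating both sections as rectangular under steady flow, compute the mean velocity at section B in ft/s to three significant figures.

6.96 ft/s

Q = A₁V₁ = (29.88×2.02) × 3.90 = 235.4 ft³/s
A₂ = 16.34 × 2.07 = 33.82 ft²
V₂ = Q/A₂ = 235.4/33.82 = 6.959 ft/s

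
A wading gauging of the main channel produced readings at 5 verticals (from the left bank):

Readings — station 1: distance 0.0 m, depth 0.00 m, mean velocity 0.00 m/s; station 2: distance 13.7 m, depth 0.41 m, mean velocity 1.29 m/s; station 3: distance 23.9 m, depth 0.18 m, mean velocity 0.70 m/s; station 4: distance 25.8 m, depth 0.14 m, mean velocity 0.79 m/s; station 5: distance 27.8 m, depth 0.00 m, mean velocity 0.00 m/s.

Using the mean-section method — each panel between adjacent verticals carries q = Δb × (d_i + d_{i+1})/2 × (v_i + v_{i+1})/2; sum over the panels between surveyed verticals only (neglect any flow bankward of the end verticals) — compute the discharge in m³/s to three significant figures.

Panel 1-2: Δb = 13.7 m, d̄ = (0.00+0.41)/2 = 0.205, v̄ = (0.00+1.29)/2 = 0.645 → q = 13.7×0.205×0.645 = 1.811 m³/s
Panel 2-3: Δb = 10.2 m, d̄ = (0.41+0.18)/2 = 0.295, v̄ = (1.29+0.70)/2 = 0.995 → q = 10.2×0.295×0.995 = 2.994 m³/s
Panel 3-4: Δb = 1.9 m, d̄ = (0.18+0.14)/2 = 0.16, v̄ = (0.70+0.79)/2 = 0.745 → q = 1.9×0.16×0.745 = 0.2265 m³/s
Panel 4-5: Δb = 2 m, d̄ = (0.14+0.00)/2 = 0.07, v̄ = (0.79+0.00)/2 = 0.395 → q = 2×0.07×0.395 = 0.05530 m³/s
Q = Σ q = 5.087 m³/s

5.09 m³/s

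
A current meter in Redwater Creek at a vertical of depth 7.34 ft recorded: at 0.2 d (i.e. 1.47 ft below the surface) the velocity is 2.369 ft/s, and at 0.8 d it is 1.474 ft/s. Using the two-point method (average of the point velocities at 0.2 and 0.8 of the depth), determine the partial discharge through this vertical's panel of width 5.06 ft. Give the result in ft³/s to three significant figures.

71.4 ft³/s

v̄ = (2.369 + 1.474) / 2 = 1.922 ft/s
q = v̄ × d × w = 1.922 × 7.34 × 5.06 = 71.37 ft³/s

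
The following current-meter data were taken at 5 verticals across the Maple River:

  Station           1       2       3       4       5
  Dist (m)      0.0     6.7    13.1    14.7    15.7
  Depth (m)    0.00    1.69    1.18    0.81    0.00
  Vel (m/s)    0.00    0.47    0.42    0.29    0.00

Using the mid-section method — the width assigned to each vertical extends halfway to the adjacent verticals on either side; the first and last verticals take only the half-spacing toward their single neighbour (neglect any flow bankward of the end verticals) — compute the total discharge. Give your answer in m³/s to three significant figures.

7.49 m³/s

w_2 = (13.1 − 0.0)/2 = 6.55 m; q_2 = 0.47 × 1.69 × 6.55 = 5.203 m³/s
w_3 = (14.7 − 6.7)/2 = 4 m; q_3 = 0.42 × 1.18 × 4 = 1.982 m³/s
w_4 = (15.7 − 13.1)/2 = 1.3 m; q_4 = 0.29 × 0.81 × 1.3 = 0.3054 m³/s
Stations 1, 5 contribute zero (depth or velocity is 0).
Q = Σ qᵢ = 7.490 m³/s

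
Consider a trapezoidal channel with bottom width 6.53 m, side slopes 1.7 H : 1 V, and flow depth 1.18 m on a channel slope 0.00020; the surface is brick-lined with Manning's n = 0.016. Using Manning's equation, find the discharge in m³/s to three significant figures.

8.30 m³/s

A = (b + z·y)·y = (6.53 + 1.7×1.18)×1.18 = 10.07 m²
P = b + 2y√(1+z²) = 6.53 + 2×1.18×√(1+1.7²) = 11.18 m
R = A/P = 10.07/11.18 = 0.9006 m
Q = (1/n)·A·R^(2/3)·S^(1/2) = (1/0.016) × 10.07 × 0.9006^(2/3) × 0.00020^(1/2) = 8.302 m³/s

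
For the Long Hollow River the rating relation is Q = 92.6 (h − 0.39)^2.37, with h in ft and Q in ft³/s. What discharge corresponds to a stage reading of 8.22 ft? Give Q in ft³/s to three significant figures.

Q = 92.6 × (8.22 − 0.39)^2.37 = 92.6 × 7.83^2.37 = 12160 ft³/s

12200 ft³/s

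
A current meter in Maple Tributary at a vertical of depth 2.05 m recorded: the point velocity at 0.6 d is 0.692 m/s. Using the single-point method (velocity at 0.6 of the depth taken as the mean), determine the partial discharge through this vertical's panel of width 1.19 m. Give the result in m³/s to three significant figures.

1.69 m³/s

v̄ = v₀.₆ = 0.692 m/s
q = v̄ × d × w = 0.6920 × 2.05 × 1.19 = 1.688 m³/s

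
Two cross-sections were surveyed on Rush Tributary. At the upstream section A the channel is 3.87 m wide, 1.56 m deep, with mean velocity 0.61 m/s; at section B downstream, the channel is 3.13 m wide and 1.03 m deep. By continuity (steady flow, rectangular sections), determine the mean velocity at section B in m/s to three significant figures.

1.14 m/s

Q = A₁V₁ = (3.87×1.56) × 0.61 = 3.683 m³/s
A₂ = 3.13 × 1.03 = 3.224 m²
V₂ = Q/A₂ = 3.683/3.224 = 1.142 m/s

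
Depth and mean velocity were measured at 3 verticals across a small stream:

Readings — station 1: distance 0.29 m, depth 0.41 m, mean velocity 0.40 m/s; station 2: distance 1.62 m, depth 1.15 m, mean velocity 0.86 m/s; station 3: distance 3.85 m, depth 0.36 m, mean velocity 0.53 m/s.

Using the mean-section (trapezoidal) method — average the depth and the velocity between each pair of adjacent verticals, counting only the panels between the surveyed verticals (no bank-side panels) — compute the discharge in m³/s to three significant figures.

1.82 m³/s

Panel 1-2: Δb = 1.33 m, d̄ = (0.41+1.15)/2 = 0.78, v̄ = (0.40+0.86)/2 = 0.63 → q = 1.33×0.78×0.63 = 0.6536 m³/s
Panel 2-3: Δb = 2.23 m, d̄ = (1.15+0.36)/2 = 0.755, v̄ = (0.86+0.53)/2 = 0.695 → q = 2.23×0.755×0.695 = 1.170 m³/s
Q = Σ q = 1.824 m³/s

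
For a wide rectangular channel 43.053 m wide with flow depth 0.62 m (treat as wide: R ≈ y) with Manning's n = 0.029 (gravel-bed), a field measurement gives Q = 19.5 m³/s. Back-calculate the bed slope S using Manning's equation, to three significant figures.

A = b·y = 43.053 × 0.62 = 26.69 m²
Wide channel: R ≈ y = 0.62 m
S = (Q·n / (1·A·R^(2/3)))² = (19.5×0.029 / (1×26.69×0.7271))² = 0.0008490

0.000849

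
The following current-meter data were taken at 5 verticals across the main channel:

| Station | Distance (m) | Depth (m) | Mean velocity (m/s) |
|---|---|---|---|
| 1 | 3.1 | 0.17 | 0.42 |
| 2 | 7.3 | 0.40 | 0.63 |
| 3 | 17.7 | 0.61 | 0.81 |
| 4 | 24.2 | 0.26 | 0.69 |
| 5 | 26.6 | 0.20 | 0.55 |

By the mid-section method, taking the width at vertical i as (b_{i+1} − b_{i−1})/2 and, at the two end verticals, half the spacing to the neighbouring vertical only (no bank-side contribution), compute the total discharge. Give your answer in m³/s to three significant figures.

w_1 = (7.3 − 3.1)/2 = 2.1 m; q_1 = 0.42 × 0.17 × 2.1 = 0.1499 m³/s
w_2 = (17.7 − 3.1)/2 = 7.3 m; q_2 = 0.63 × 0.40 × 7.3 = 1.840 m³/s
w_3 = (24.2 − 7.3)/2 = 8.45 m; q_3 = 0.81 × 0.61 × 8.45 = 4.175 m³/s
w_4 = (26.6 − 17.7)/2 = 4.45 m; q_4 = 0.69 × 0.26 × 4.45 = 0.7983 m³/s
w_5 = (26.6 − 24.2)/2 = 1.2 m; q_5 = 0.55 × 0.20 × 1.2 = 0.1320 m³/s
Q = Σ qᵢ = 7.095 m³/s

7.10 m³/s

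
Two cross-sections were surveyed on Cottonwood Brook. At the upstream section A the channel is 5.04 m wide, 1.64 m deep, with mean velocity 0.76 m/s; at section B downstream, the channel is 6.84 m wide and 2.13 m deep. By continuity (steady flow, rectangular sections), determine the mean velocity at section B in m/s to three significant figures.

Q = A₁V₁ = (5.04×1.64) × 0.76 = 6.282 m³/s
A₂ = 6.84 × 2.13 = 14.57 m²
V₂ = Q/A₂ = 6.282/14.57 = 0.4312 m/s

0.431 m/s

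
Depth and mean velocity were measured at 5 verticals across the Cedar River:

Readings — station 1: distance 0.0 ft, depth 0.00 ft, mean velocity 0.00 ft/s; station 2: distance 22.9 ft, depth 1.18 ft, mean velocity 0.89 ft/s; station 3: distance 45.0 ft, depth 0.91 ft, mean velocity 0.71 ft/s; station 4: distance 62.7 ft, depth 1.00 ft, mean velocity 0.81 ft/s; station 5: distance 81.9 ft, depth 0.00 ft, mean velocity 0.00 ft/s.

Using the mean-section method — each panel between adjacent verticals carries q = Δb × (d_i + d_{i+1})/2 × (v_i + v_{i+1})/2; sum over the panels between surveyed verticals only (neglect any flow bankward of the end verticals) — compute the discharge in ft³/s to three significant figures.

Panel 1-2: Δb = 22.9 ft, d̄ = (0.00+1.18)/2 = 0.59, v̄ = (0.00+0.89)/2 = 0.445 → q = 22.9×0.59×0.445 = 6.012 ft³/s
Panel 2-3: Δb = 22.1 ft, d̄ = (1.18+0.91)/2 = 1.045, v̄ = (0.89+0.71)/2 = 0.8 → q = 22.1×1.045×0.8 = 18.48 ft³/s
Panel 3-4: Δb = 17.7 ft, d̄ = (0.91+1.00)/2 = 0.955, v̄ = (0.71+0.81)/2 = 0.76 → q = 17.7×0.955×0.76 = 12.85 ft³/s
Panel 4-5: Δb = 19.2 ft, d̄ = (1.00+0.00)/2 = 0.5, v̄ = (0.81+0.00)/2 = 0.405 → q = 19.2×0.5×0.405 = 3.888 ft³/s
Q = Σ q = 41.22 ft³/s

41.2 ft³/s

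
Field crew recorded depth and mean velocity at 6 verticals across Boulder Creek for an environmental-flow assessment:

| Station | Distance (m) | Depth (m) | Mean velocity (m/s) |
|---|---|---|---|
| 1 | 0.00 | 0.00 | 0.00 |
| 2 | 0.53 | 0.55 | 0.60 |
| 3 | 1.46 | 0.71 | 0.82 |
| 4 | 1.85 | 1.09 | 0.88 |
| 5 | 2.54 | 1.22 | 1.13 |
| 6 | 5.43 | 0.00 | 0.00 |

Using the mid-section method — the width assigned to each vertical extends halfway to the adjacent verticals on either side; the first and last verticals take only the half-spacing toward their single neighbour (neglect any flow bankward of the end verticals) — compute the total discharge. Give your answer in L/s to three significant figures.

3610 L/s

w_2 = (1.46 − 0.00)/2 = 0.73 m; q_2 = 0.60 × 0.55 × 0.73 = 0.2409 m³/s
w_3 = (1.85 − 0.53)/2 = 0.66 m; q_3 = 0.82 × 0.71 × 0.66 = 0.3843 m³/s
w_4 = (2.54 − 1.46)/2 = 0.54 m; q_4 = 0.88 × 1.09 × 0.54 = 0.5180 m³/s
w_5 = (5.43 − 1.85)/2 = 1.79 m; q_5 = 1.13 × 1.22 × 1.79 = 2.468 m³/s
Stations 1, 6 contribute zero (depth or velocity is 0).
Q = Σ qᵢ = 3.611 m³/s
= 3.611 × 1000 = 3611 L/s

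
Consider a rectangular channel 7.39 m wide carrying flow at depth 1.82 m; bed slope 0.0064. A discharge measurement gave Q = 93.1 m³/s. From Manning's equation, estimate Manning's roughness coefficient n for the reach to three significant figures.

0.0132

A = b·y = 7.39 × 1.82 = 13.45 m²
P = b + 2y = 7.39 + 2×1.82 = 11.03 m
R = A/P = 13.45/11.03 = 1.219 m
n = (1/Q)·A·R^(2/3)·S^(1/2) = (1/93.1) × 13.45 × 1.141 × 0.08000 = 0.01319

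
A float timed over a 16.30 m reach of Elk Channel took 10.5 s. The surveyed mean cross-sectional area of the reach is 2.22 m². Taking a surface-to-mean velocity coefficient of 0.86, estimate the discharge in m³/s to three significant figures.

2.96 m³/s

v_surface = L / t̄ = 16.30 / 10.5 = 1.552 m/s
v_mean = 0.86 × 1.552 = 1.335 m/s
Q = A × v_mean = 2.22 × 1.335 = 2.964 m³/s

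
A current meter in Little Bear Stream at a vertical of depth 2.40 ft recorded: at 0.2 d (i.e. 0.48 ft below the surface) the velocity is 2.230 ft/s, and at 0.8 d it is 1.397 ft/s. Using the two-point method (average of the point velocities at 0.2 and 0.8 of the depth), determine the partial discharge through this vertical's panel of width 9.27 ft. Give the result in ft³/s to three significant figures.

v̄ = (2.230 + 1.397) / 2 = 1.814 ft/s
q = v̄ × d × w = 1.814 × 2.40 × 9.27 = 40.35 ft³/s

40.3 ft³/s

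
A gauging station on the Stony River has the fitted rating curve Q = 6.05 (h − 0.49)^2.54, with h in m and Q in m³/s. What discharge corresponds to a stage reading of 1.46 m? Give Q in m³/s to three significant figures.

5.60 m³/s

Q = 6.05 × (1.46 − 0.49)^2.54 = 6.05 × 0.97^2.54 = 5.600 m³/s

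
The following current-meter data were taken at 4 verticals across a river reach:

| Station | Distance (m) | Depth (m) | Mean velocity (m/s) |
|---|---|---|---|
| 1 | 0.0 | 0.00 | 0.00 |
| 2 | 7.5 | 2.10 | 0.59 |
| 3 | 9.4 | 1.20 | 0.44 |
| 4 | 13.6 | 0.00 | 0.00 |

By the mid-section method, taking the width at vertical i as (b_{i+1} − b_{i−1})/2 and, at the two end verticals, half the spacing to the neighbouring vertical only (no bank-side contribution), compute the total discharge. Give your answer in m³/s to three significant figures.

w_2 = (9.4 − 0.0)/2 = 4.7 m; q_2 = 0.59 × 2.10 × 4.7 = 5.823 m³/s
w_3 = (13.6 − 7.5)/2 = 3.05 m; q_3 = 0.44 × 1.20 × 3.05 = 1.610 m³/s
Stations 1, 4 contribute zero (depth or velocity is 0).
Q = Σ qᵢ = 7.434 m³/s

7.43 m³/s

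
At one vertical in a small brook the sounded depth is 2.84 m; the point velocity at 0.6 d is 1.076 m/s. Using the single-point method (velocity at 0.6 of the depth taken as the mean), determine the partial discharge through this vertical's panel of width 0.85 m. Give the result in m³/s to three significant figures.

v̄ = v₀.₆ = 1.076 m/s
q = v̄ × d × w = 1.076 × 2.84 × 0.85 = 2.597 m³/s

2.60 m³/s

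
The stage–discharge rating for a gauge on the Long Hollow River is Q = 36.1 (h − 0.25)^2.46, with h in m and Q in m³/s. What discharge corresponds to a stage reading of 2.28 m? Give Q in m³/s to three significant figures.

Q = 36.1 × (2.28 − 0.25)^2.46 = 36.1 × 2.03^2.46 = 206.0 m³/s

206 m³/s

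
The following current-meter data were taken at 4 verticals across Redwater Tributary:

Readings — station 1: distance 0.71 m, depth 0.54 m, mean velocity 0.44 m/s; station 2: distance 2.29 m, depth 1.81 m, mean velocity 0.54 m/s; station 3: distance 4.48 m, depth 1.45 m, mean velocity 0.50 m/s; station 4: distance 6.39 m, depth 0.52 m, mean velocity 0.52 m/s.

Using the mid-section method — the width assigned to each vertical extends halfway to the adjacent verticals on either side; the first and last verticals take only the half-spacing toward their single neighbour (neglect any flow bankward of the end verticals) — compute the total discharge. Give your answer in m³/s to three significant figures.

w_1 = (2.29 − 0.71)/2 = 0.79 m; q_1 = 0.44 × 0.54 × 0.79 = 0.1877 m³/s
w_2 = (4.48 − 0.71)/2 = 1.885 m; q_2 = 0.54 × 1.81 × 1.885 = 1.842 m³/s
w_3 = (6.39 − 2.29)/2 = 2.05 m; q_3 = 0.50 × 1.45 × 2.05 = 1.486 m³/s
w_4 = (6.39 − 4.48)/2 = 0.955 m; q_4 = 0.52 × 0.52 × 0.955 = 0.2582 m³/s
Q = Σ qᵢ = 3.775 m³/s

3.77 m³/s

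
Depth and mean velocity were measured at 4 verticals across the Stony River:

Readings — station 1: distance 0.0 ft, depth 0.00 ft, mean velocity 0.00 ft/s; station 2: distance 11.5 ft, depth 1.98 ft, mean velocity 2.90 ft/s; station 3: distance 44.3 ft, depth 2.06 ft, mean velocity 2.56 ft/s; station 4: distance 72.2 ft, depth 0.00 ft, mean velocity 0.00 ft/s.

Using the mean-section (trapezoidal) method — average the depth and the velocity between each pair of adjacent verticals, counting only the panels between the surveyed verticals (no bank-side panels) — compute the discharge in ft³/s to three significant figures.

Panel 1-2: Δb = 11.5 ft, d̄ = (0.00+1.98)/2 = 0.99, v̄ = (0.00+2.90)/2 = 1.45 → q = 11.5×0.99×1.45 = 16.51 ft³/s
Panel 2-3: Δb = 32.8 ft, d̄ = (1.98+2.06)/2 = 2.02, v̄ = (2.90+2.56)/2 = 2.73 → q = 32.8×2.02×2.73 = 180.9 ft³/s
Panel 3-4: Δb = 27.9 ft, d̄ = (2.06+0.00)/2 = 1.03, v̄ = (2.56+0.00)/2 = 1.28 → q = 27.9×1.03×1.28 = 36.78 ft³/s
Q = Σ q = 234.2 ft³/s

234 ft³/s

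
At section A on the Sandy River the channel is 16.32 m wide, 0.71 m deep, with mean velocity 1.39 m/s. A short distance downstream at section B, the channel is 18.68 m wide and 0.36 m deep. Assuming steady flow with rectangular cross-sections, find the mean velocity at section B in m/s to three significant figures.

Q = A₁V₁ = (16.32×0.71) × 1.39 = 16.11 m³/s
A₂ = 18.68 × 0.36 = 6.725 m²
V₂ = Q/A₂ = 16.11/6.725 = 2.395 m/s

2.40 m/s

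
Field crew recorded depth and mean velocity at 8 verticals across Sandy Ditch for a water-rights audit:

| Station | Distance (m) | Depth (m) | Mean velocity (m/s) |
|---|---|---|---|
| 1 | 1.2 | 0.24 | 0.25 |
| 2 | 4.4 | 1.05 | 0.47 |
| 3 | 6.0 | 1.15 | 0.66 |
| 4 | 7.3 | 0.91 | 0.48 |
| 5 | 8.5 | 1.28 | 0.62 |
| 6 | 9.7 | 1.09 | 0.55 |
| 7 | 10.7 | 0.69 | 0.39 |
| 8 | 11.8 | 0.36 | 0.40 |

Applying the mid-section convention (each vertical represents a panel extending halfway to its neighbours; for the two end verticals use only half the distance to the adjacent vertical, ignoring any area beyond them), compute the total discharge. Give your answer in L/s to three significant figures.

w_1 = (4.4 − 1.2)/2 = 1.6 m; q_1 = 0.25 × 0.24 × 1.6 = 0.09600 m³/s
w_2 = (6.0 − 1.2)/2 = 2.4 m; q_2 = 0.47 × 1.05 × 2.4 = 1.184 m³/s
w_3 = (7.3 − 4.4)/2 = 1.45 m; q_3 = 0.66 × 1.15 × 1.45 = 1.101 m³/s
w_4 = (8.5 − 6.0)/2 = 1.25 m; q_4 = 0.48 × 0.91 × 1.25 = 0.5460 m³/s
w_5 = (9.7 − 7.3)/2 = 1.2 m; q_5 = 0.62 × 1.28 × 1.2 = 0.9523 m³/s
w_6 = (10.7 − 8.5)/2 = 1.1 m; q_6 = 0.55 × 1.09 × 1.1 = 0.6595 m³/s
w_7 = (11.8 − 9.7)/2 = 1.05 m; q_7 = 0.39 × 0.69 × 1.05 = 0.2826 m³/s
w_8 = (11.8 − 10.7)/2 = 0.55 m; q_8 = 0.40 × 0.36 × 0.55 = 0.07920 m³/s
Q = Σ qᵢ = 4.900 m³/s
= 4.900 × 1000 = 4900 L/s

4900 L/s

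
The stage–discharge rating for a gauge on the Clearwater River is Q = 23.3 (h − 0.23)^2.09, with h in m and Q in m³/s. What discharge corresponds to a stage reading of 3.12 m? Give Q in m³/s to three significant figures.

Q = 23.3 × (3.12 − 0.23)^2.09 = 23.3 × 2.89^2.09 = 214.1 m³/s

214 m³/s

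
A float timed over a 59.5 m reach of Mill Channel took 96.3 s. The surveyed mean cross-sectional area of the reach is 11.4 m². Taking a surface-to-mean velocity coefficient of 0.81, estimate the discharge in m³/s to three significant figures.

5.71 m³/s

v_surface = L / t̄ = 59.5 / 96.3 = 0.6179 m/s
v_mean = 0.81 × 0.6179 = 0.5005 m/s
Q = A × v_mean = 11.4 × 0.5005 = 5.705 m³/s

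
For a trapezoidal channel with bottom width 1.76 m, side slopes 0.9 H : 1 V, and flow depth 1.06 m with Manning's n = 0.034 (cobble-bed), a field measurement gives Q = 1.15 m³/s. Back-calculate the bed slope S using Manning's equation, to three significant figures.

0.000347

A = (b + z·y)·y = (1.76 + 0.9×1.06)×1.06 = 2.877 m²
P = b + 2y√(1+z²) = 1.76 + 2×1.06×√(1+0.9²) = 4.612 m
R = A/P = 2.877/4.612 = 0.6238 m
S = (Q·n / (1·A·R^(2/3)))² = (1.15×0.034 / (1×2.877×0.7300))² = 0.0003466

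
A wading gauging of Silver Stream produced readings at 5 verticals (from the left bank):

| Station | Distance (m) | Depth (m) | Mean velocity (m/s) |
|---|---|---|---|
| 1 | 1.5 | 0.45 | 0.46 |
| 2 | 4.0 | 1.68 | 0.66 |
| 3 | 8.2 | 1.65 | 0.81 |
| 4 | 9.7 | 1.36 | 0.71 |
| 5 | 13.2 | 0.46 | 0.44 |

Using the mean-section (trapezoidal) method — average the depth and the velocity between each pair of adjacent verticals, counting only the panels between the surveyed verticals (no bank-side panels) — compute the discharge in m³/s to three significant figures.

Panel 1-2: Δb = 2.5 m, d̄ = (0.45+1.68)/2 = 1.065, v̄ = (0.46+0.66)/2 = 0.56 → q = 2.5×1.065×0.56 = 1.491 m³/s
Panel 2-3: Δb = 4.2 m, d̄ = (1.68+1.65)/2 = 1.665, v̄ = (0.66+0.81)/2 = 0.735 → q = 4.2×1.665×0.735 = 5.140 m³/s
Panel 3-4: Δb = 1.5 m, d̄ = (1.65+1.36)/2 = 1.505, v̄ = (0.81+0.71)/2 = 0.76 → q = 1.5×1.505×0.76 = 1.716 m³/s
Panel 4-5: Δb = 3.5 m, d̄ = (1.36+0.46)/2 = 0.91, v̄ = (0.71+0.44)/2 = 0.575 → q = 3.5×0.91×0.575 = 1.831 m³/s
Q = Σ q = 10.18 m³/s

10.2 m³/s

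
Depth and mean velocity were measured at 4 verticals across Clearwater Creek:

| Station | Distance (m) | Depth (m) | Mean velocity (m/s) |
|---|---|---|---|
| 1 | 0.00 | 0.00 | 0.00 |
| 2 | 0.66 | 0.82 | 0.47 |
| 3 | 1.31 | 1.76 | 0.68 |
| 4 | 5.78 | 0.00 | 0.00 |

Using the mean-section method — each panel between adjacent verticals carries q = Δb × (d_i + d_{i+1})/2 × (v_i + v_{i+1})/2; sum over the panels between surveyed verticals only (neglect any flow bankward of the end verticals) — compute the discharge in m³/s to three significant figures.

1.88 m³/s

Panel 1-2: Δb = 0.66 m, d̄ = (0.00+0.82)/2 = 0.41, v̄ = (0.00+0.47)/2 = 0.235 → q = 0.66×0.41×0.235 = 0.06359 m³/s
Panel 2-3: Δb = 0.65 m, d̄ = (0.82+1.76)/2 = 1.29, v̄ = (0.47+0.68)/2 = 0.575 → q = 0.65×1.29×0.575 = 0.4821 m³/s
Panel 3-4: Δb = 4.47 m, d̄ = (1.76+0.00)/2 = 0.88, v̄ = (0.68+0.00)/2 = 0.34 → q = 4.47×0.88×0.34 = 1.337 m³/s
Q = Σ q = 1.883 m³/s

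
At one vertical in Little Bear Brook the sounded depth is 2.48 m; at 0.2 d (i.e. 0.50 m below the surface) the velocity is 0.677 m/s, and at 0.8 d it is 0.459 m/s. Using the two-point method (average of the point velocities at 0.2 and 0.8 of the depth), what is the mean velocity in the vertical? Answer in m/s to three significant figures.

0.568 m/s

v̄ = (0.677 + 0.459) / 2 = 0.5680 m/s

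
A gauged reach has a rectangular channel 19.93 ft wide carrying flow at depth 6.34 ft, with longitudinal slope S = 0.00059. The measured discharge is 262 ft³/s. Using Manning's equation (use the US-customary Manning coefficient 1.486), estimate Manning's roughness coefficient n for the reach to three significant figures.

A = b·y = 19.93 × 6.34 = 126.4 ft²
P = b + 2y = 19.93 + 2×6.34 = 32.61 ft
R = A/P = 126.4/32.61 = 3.875 ft
n = (1.486/Q)·A·R^(2/3)·S^(1/2) = (1.486/262) × 126.4 × 2.467 × 0.02429 = 0.04294

0.0429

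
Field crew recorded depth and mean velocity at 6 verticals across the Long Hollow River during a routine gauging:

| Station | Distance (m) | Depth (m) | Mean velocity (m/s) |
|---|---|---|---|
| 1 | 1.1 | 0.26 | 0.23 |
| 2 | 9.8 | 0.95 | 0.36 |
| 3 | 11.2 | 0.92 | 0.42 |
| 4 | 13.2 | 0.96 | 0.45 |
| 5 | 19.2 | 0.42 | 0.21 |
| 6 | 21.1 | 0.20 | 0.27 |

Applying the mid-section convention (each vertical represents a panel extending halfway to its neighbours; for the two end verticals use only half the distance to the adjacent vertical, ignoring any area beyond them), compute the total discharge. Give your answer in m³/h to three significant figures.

w_1 = (9.8 − 1.1)/2 = 4.35 m; q_1 = 0.23 × 0.26 × 4.35 = 0.2601 m³/s
w_2 = (11.2 − 1.1)/2 = 5.05 m; q_2 = 0.36 × 0.95 × 5.05 = 1.727 m³/s
w_3 = (13.2 − 9.8)/2 = 1.7 m; q_3 = 0.42 × 0.92 × 1.7 = 0.6569 m³/s
w_4 = (19.2 − 11.2)/2 = 4 m; q_4 = 0.45 × 0.96 × 4 = 1.728 m³/s
w_5 = (21.1 − 13.2)/2 = 3.95 m; q_5 = 0.21 × 0.42 × 3.95 = 0.3484 m³/s
w_6 = (21.1 − 19.2)/2 = 0.95 m; q_6 = 0.27 × 0.20 × 0.95 = 0.05130 m³/s
Q = Σ qᵢ = 4.772 m³/s
= 4.772 × 3600 = 17180 m³/h

17200 m³/h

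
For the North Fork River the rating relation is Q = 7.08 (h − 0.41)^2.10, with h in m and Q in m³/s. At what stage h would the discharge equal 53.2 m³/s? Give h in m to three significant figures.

3.02 m

h − h₀ = (Q/C)^(1/b) = (53.2/7.08)^(1/2.10) = 2.613 m
h = 0.41 + 2.613 = 3.023 m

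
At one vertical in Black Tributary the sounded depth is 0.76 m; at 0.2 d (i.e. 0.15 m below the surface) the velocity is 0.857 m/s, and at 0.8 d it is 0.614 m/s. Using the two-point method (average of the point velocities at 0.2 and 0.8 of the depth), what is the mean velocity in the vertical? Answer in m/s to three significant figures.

0.736 m/s

v̄ = (0.857 + 0.614) / 2 = 0.7355 m/s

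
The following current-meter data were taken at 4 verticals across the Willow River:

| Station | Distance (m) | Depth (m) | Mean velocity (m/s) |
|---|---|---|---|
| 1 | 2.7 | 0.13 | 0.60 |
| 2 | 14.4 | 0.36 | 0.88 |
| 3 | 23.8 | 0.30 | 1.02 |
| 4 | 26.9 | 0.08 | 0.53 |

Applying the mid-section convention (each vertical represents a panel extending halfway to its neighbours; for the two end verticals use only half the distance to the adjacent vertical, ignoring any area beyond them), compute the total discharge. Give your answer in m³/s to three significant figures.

w_1 = (14.4 − 2.7)/2 = 5.85 m; q_1 = 0.60 × 0.13 × 5.85 = 0.4563 m³/s
w_2 = (23.8 − 2.7)/2 = 10.55 m; q_2 = 0.88 × 0.36 × 10.55 = 3.342 m³/s
w_3 = (26.9 − 14.4)/2 = 6.25 m; q_3 = 1.02 × 0.30 × 6.25 = 1.913 m³/s
w_4 = (26.9 − 23.8)/2 = 1.55 m; q_4 = 0.53 × 0.08 × 1.55 = 0.06572 m³/s
Q = Σ qᵢ = 5.777 m³/s

5.78 m³/s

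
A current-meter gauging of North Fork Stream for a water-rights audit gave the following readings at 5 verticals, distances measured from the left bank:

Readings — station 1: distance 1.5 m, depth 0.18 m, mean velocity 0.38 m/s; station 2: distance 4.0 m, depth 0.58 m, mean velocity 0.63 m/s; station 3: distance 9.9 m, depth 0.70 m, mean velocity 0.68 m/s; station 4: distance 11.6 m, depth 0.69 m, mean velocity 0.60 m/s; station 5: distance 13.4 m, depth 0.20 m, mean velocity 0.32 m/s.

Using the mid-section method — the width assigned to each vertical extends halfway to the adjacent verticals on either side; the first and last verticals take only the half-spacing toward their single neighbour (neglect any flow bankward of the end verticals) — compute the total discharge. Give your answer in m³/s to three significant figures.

w_1 = (4.0 − 1.5)/2 = 1.25 m; q_1 = 0.38 × 0.18 × 1.25 = 0.08550 m³/s
w_2 = (9.9 − 1.5)/2 = 4.2 m; q_2 = 0.63 × 0.58 × 4.2 = 1.535 m³/s
w_3 = (11.6 − 4.0)/2 = 3.8 m; q_3 = 0.68 × 0.70 × 3.8 = 1.809 m³/s
w_4 = (13.4 − 9.9)/2 = 1.75 m; q_4 = 0.60 × 0.69 × 1.75 = 0.7245 m³/s
w_5 = (13.4 − 11.6)/2 = 0.9 m; q_5 = 0.32 × 0.20 × 0.9 = 0.05760 m³/s
Q = Σ qᵢ = 4.211 m³/s

4.21 m³/s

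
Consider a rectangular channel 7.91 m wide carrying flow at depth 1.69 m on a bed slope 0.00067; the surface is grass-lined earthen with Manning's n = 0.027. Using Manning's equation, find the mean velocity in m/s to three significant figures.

1.07 m/s

A = b·y = 7.91 × 1.69 = 13.37 m²
P = b + 2y = 7.91 + 2×1.69 = 11.29 m
R = A/P = 13.37/11.29 = 1.184 m
Q = (1/n)·A·R^(2/3)·S^(1/2) = (1/0.027) × 13.37 × 1.184^(2/3) × 0.00067^(1/2) = 14.34 m³/s
V = Q/A = 14.34/13.37 = 1.073 m/s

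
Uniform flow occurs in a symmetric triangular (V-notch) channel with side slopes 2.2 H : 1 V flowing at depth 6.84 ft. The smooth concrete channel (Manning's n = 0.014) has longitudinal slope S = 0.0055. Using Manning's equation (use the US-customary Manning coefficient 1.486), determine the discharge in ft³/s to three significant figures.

1730 ft³/s

A = z·y² = 2.2×6.84² = 102.9 ft²
P = 2y√(1+z²) = 2×6.84×√(1+2.2²) = 33.06 ft
R = A/P = 102.9/33.06 = 3.113 ft
Q = (1.486/n)·A·R^(2/3)·S^(1/2) = (1.486/0.014) × 102.9 × 3.113^(2/3) × 0.0055^(1/2) = 1728 ft³/s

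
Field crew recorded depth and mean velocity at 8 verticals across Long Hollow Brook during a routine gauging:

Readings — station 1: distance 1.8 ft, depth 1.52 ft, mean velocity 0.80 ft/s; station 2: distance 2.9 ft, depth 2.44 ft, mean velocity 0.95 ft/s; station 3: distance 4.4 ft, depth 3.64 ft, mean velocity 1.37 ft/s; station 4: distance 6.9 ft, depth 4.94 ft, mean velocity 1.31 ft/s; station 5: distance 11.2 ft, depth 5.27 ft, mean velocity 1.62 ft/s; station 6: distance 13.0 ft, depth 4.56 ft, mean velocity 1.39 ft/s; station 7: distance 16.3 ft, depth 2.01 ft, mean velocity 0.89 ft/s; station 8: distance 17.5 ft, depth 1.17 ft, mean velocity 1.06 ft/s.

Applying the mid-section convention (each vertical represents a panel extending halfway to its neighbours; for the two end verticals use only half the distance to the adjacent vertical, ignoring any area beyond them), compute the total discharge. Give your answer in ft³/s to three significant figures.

82.6 ft³/s

w_1 = (2.9 − 1.8)/2 = 0.55 ft; q_1 = 0.80 × 1.52 × 0.55 = 0.6688 ft³/s
w_2 = (4.4 − 1.8)/2 = 1.3 ft; q_2 = 0.95 × 2.44 × 1.3 = 3.013 ft³/s
w_3 = (6.9 − 2.9)/2 = 2 ft; q_3 = 1.37 × 3.64 × 2 = 9.974 ft³/s
w_4 = (11.2 − 4.4)/2 = 3.4 ft; q_4 = 1.31 × 4.94 × 3.4 = 22.00 ft³/s
w_5 = (13.0 − 6.9)/2 = 3.05 ft; q_5 = 1.62 × 5.27 × 3.05 = 26.04 ft³/s
w_6 = (16.3 − 11.2)/2 = 2.55 ft; q_6 = 1.39 × 4.56 × 2.55 = 16.16 ft³/s
w_7 = (17.5 − 13.0)/2 = 2.25 ft; q_7 = 0.89 × 2.01 × 2.25 = 4.025 ft³/s
w_8 = (17.5 − 16.3)/2 = 0.6 ft; q_8 = 1.06 × 1.17 × 0.6 = 0.7441 ft³/s
Q = Σ qᵢ = 82.63 ft³/s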